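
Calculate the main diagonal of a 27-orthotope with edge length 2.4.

||(2.4,2.4,...,2.4)|| = √(27)·2.4 ≈ 12.4708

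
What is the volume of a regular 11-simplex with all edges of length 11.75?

V = (11.75^11 / 11!) · √((11+1) / 2^11) ≈ 1130.28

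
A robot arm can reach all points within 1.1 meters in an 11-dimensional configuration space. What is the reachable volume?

The n-ball volume is π^(n/2)·r^n/Γ(n/2+1). With n=11, r=1.1: V ≈ 5.37557.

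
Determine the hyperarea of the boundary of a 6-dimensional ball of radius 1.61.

S = n·V_n(r)/r = 6·V_6(1.61)/1.61 (volume-to-surface relation), giving 335.412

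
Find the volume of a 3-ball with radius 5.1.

V_3(5.1) = π^(3/2) · (5.1)^3 / Γ(3/2 + 1) ≈ 555.647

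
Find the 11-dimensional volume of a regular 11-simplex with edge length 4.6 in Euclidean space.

Volume = 4.6^11 · √(12/2^11) / 11! ≈ 0.0374202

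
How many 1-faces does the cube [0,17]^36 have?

The 36-cube has n·2^(n-1) = 36·2^35 = 36·34359738368 = 1236950581248 edges.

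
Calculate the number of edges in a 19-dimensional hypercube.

An n-cube has n·2^(n-1) edges. With n = 19: 19·262144 = 4980736.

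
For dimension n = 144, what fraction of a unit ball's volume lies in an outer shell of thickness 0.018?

1 - (1-0.018)^144 ≈ 0.926877 ≈ 92.69%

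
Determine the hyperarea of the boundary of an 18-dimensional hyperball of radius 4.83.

|∂B_18(4.83)| ≈ 6.26556e+11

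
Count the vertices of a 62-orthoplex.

An n-cross-polytope has 2n vertices; here n = 62, giving 124.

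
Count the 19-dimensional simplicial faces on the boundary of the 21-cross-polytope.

An n-cross-polytope has 2^(k+1)·C(n,k+1) k-faces. Here 2^20·C(21,20) = 1048576·21 = 22020096.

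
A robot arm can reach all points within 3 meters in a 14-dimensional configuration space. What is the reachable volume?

Volume = π^{14/2}·(3)^14/Γ(8) = 531441·π^7/560 ≈ 2.86626e+06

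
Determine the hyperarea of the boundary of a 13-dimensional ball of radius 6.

|∂B_13(6)| = 10319560704·π^6/385 ≈ 2.57691e+10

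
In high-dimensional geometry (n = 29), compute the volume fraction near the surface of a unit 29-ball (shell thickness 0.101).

1 - (1-0.101)^29 ≈ 0.954393 ≈ 95.44%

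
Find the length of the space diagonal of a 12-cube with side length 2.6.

d = √(2.6² + 2.6² + ... + 2.6²) [12 terms] = √(12·2.6²) = 2.6√12 ≈ 9.00666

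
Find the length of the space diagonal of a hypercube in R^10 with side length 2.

The space diagonal of an n-cube of side s is s√n. Here 2·√10 ≈ 6.32456.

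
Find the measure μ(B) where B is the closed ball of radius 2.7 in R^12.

Volume = π^{12/2}·(2.7)^12/Γ(7) ≈ 200416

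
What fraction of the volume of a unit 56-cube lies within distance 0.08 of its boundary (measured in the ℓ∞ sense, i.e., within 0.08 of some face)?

Shell fraction = 1 - (1-0.16)^56 ≈ 0.999943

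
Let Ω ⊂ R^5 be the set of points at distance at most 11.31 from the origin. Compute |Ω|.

The n-ball volume is π^(n/2)·r^n/Γ(n/2+1). With n=5, r=11.31: V ≈ 974118.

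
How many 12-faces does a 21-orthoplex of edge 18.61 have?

Number of 12-faces = 2^(12+1) · C(21,12+1) = 8192 · 203490 = 1666990080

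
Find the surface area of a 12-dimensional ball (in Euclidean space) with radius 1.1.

S = n·V_n(r)/r = 12·V_12(1.1)/1.1 (volume-to-surface relation), giving 45.7159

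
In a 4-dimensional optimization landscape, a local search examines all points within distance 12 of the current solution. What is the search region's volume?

V_4(12) = π^(4/2) · (12)^4 / Γ(4/2 + 1) = 10368·π^2 ≈ 102328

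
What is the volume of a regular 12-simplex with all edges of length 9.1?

V_12 = √(13) · 9.1^12 / (12! · 2^(12/2)) ≈ 37.9273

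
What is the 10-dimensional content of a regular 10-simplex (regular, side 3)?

Volume = 3^10 · √(11/2^10) / 10! ≈ 0.00168654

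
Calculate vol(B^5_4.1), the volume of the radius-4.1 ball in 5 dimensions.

Volume = π^{5/2}·(4.1)^5/Γ(7/2) ≈ 6098.43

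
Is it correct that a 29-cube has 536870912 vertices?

True. The 29-cube has 2^29 = 536870912 vertices.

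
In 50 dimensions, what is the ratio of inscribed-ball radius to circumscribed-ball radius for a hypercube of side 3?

r_in / r_out = (3/2) / (3√50/2) = 1/√50 ≈ 0.141421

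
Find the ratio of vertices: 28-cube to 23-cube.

The 28-cube has 2^28 = 268435456 vertices. The 23-cube has 2^23 = 8388608 vertices. Ratio: 268435456/8388608 = 32.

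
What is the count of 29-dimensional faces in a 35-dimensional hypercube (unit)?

f_29(35-cube) = (35 choose 29) · 2^6 = 103882240.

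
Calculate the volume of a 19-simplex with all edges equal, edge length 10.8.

V = (10.8^19 / 19!) · √((19+1) / 2^19) ≈ 2.19122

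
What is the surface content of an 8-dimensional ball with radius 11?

S_8(11) = 2·π^(8/2)·(11)^7 / Γ(8/2) = 19487171·π^4/3 ≈ 6.32743e+08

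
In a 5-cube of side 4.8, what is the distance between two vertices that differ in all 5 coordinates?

||(4.8,4.8,...,4.8)|| = √(5)·4.8 ≈ 10.7331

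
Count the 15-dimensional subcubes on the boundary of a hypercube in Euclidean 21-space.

f_15(21-cube) = (21 choose 15) · 2^6 = 3472896.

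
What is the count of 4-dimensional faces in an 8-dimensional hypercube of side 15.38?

f_4(8-cube) = (8 choose 4) · 2^4 = 1120.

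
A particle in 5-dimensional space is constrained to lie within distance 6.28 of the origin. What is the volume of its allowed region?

Volume = π^{5/2}·(6.28)^5/Γ(7/2) ≈ 51415.8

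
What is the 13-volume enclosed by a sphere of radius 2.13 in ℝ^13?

The n-ball volume is π^(n/2)·r^n/Γ(n/2+1). With n=13, r=2.13: V ≈ 16915.2.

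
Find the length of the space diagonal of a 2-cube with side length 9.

The space diagonal of an n-cube of side s is s√n. Here 9·√2 ≈ 12.7279.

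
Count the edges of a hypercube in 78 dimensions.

Each of the 2^78 = 302231454903657293676544 vertices has degree 78; total edges = 78·2^78/2 = 11787026741242634453385216.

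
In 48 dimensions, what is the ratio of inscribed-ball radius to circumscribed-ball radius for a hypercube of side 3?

Ratio = (s/2)/(s√48/2) = 48^(-1/2) ≈ 0.144338.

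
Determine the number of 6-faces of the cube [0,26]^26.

Choose 6 of 26 axes to span the face (C(26,6) = 230230 ways), then fix each of the remaining 20 coordinates at one of its two extreme values (2^20 = 1048576 ways): 230230·1048576 = 241413652480.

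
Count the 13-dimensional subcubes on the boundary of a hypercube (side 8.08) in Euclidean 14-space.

Number of 13-faces = C(14,13) · 2^(14-13) = 14 · 2 = 28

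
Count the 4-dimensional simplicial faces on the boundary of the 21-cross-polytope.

Number of 4-faces = 2^(4+1) · C(21,4+1) = 32 · 20349 = 651168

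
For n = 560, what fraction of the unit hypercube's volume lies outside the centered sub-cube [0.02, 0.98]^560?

Shell fraction = 1 - (1-0.04)^560 ≈ 1 - 1.18e-10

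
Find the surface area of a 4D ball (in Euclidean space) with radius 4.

S = n·V_n(r)/r = 4·V_4(4)/4 (volume-to-surface relation), giving 128·π^2 ≈ 1263.31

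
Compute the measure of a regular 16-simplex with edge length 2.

For a regular n-simplex with edge a, V = (a^n / n!)·√((n+1)/2^n). With a=2, n=16: V ≈ 5.04481e-11.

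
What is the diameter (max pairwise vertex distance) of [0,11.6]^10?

Diagonal = √10 · 11.6 ≈ 36.6824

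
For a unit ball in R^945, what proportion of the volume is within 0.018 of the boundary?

Shell fraction = 1 - (1-0.018)^945 ≈ 0.9999999649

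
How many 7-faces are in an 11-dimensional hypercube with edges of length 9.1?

f_7(11-cube) = (11 choose 7) · 2^4 = 5280.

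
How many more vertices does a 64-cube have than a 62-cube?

The 64-cube has 2^64 = 18446744073709551616 vertices. The 62-cube has 2^62 = 4611686018427387904 vertices. Difference: 18446744073709551616 - 4611686018427387904 = 13835058055282163712.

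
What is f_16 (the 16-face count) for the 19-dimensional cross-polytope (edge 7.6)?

f_16(19-orthoplex) = 2^17 · (19 choose 17) = 22413312.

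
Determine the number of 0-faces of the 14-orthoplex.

f_0(14-orthoplex) = 2^1 · (14 choose 1) = 28.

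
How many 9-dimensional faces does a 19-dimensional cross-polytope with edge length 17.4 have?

An n-cross-polytope has 2^(k+1)·C(n,k+1) k-faces. Here 2^10·C(19,10) = 1024·92378 = 94595072.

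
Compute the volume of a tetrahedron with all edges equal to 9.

Volume = (√2/12) · 9³ = 85.9135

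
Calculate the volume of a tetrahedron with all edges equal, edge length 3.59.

Volume = (√2/12) · 3.59³ = 5.45277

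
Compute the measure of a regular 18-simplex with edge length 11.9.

V_18 = √(19) · 11.9^18 / (18! · 2^(18/2)) ≈ 30.4517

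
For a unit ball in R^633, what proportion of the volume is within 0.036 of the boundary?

V(inner)/V(outer) = ((1-0.036)/1)^633 ≈ 8.332e-11, so the shell fraction is 1 - 8.332e-11.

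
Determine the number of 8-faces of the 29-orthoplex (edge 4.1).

An n-cross-polytope has 2^(k+1)·C(n,k+1) k-faces. Here 2^9·C(29,9) = 512·10015005 = 5127682560.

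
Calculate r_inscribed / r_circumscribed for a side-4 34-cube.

For an n-cube of any side s, the inradius is s/2 and the circumradius is s√n/2, so the ratio is 1/√34 ≈ 0.171499.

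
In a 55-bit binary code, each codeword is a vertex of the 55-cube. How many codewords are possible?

Number of vertices = 2^55 = 36028797018963968.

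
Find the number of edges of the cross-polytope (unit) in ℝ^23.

Each 1-face is the convex hull of 2 vertices, one chosen as ±e_i from each of 2 distinct axes: 2^2·C(23,2) = 1012.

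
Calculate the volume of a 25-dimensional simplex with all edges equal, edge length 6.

For a regular n-simplex with edge a, V = (a^n / n!)·√((n+1)/2^n). With a=6, n=25: V ≈ 1.61342e-09.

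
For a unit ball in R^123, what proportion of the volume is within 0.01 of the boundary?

V(inner)/V(outer) = ((1-0.01)/1)^123 ≈ 0.2905, so the shell fraction is 0.709512.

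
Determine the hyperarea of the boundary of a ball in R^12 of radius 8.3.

S_12(8.3) = 2·π^(12/2)·(8.3)^11 / Γ(12/2) ≈ 2.06351e+11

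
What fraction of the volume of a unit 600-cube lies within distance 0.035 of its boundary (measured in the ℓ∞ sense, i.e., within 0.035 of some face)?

1 - (1 - 2·0.035)^600 = 1 - 0.93^600 ≈ 1 - 1.23e-19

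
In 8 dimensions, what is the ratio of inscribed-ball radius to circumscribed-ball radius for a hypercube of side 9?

For an n-cube of any side s, the inradius is s/2 and the circumradius is s√n/2, so the ratio is 1/√8 ≈ 0.353553.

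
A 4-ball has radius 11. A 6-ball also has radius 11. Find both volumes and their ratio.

V_4(11) ≈ 72250.4. V_6(11) ≈ 9.15492e+06. Ratio V_4/V_6 ≈ 0.007892.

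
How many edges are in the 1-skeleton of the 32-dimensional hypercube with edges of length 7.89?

The 32-cube has n·2^(n-1) = 32·2^31 = 32·2147483648 = 68719476736 edges.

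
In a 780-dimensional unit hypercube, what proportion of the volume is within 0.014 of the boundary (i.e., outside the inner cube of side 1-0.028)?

1 - (1 - 2·0.014)^780 = 1 - 0.972^780 ≈ 1 - 2.397e-10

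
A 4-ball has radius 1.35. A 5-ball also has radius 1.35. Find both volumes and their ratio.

V_4(1.35) ≈ 16.391. V_5(1.35) ≈ 23.603. Ratio V_4/V_5 ≈ 0.6944.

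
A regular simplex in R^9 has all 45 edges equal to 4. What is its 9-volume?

V_9 = √(10) · 4^9 / (9! · 2^(9/2)) ≈ 0.100958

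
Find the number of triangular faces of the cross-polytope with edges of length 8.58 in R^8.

Each 2-face is the convex hull of 3 vertices, one chosen as ±e_i from each of 3 distinct axes: 2^3·C(8,3) = 448.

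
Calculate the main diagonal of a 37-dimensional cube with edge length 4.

Diagonal = √37 · 4 ≈ 24.3311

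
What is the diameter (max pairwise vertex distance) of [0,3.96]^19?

Diagonal = √19 · 3.96 ≈ 17.2612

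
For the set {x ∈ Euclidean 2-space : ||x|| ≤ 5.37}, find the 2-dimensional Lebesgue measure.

The n-ball volume is π^(n/2)·r^n/Γ(n/2+1). With n=2, r=5.37: V ≈ 90.5938.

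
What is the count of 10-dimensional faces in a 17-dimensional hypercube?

Choose 10 of 17 axes to span the face (C(17,10) = 19448 ways), then fix each of the remaining 7 coordinates at one of its two extreme values (2^7 = 128 ways): 19448·128 = 2489344.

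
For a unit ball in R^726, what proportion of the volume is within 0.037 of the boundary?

Shell fraction = 1 - (1-0.037)^726 ≈ 1 - 1.296e-12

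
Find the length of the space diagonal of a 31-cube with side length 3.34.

d = √(3.34² + 3.34² + ... + 3.34²) [31 terms] = √(31·3.34²) = 3.34√31 ≈ 18.5963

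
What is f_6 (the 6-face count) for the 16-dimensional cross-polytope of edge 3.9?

Number of 6-faces = 2^(6+1) · C(16,6+1) = 128 · 11440 = 1464320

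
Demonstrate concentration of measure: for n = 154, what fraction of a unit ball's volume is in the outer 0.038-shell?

1 - (1-0.038)^154 ≈ 0.997436 ≈ 99.74%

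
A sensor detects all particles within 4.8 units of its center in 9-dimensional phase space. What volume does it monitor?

The n-ball volume is π^(n/2)·r^n/Γ(n/2+1). With n=9, r=4.8: V ≈ 4.46158e+06.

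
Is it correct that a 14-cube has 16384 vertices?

True. The 14-cube has 2^14 = 16384 vertices.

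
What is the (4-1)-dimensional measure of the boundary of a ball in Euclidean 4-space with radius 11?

|∂B_4(11)| = 2662·π^2 ≈ 26272.9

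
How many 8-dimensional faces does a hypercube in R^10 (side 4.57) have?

Number of 8-faces = C(10,8) · 2^(10-8) = 45 · 4 = 180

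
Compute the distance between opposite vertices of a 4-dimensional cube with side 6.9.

Diagonal = √4 · 6.9 = 13.8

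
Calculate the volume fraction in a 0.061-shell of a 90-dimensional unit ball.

Shell fraction = 1 - (1-0.061)^90 ≈ 0.996533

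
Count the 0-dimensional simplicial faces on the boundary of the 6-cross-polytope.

Each 0-face is the convex hull of 1 vertex, one chosen as ±e_i from each of 1 distinct axis: 2^1·C(6,1) = 12.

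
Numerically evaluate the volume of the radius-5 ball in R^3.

V_3(5) = π^(3/2) · (5)^3 / Γ(3/2 + 1) = 500·π/3 ≈ 523.599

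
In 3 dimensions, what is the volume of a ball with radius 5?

V_3(5) = π^(3/2) · (5)^3 / Γ(3/2 + 1) = 500·π/3 ≈ 523.599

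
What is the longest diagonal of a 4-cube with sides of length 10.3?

The space diagonal of an n-cube of side s is s√n. Here 10.3·√4 = 20.6.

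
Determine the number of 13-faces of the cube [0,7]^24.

An n-cube has C(n,k)·2^(n-k) k-faces. Here C(24,13)·2^11 = 2496144·2048 = 5112102912.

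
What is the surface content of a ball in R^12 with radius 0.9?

S = n·V_n(r)/r = 12·V_12(0.9)/0.9 (volume-to-surface relation), giving 5.02824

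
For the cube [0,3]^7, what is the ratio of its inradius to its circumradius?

r_in = 3/2 (half the side); r_out = 3√7/2 (half the diagonal). Ratio = 1/√7 ≈ 0.377964.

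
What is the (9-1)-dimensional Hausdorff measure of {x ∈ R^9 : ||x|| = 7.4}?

S_9(7.4) = 2·π^(9/2)·(7.4)^8 / Γ(9/2) ≈ 2.6694e+08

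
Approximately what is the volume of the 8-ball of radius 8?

The n-ball volume is π^(n/2)·r^n/Γ(n/2+1). With n=8, r=8: V = 2097152·π^4/3 ≈ 6.80939e+07.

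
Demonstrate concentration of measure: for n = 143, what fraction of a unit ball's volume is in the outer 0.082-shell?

1 - (1-0.082)^143 ≈ 0.9999951415 ≈ 99.999514%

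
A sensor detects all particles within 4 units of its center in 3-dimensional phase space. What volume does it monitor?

V_3(4) = π^(3/2) · (4)^3 / Γ(3/2 + 1) = 256·π/3 ≈ 268.083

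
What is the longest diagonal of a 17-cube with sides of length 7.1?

The space diagonal of an n-cube of side s is s√n. Here 7.1·√17 ≈ 29.274.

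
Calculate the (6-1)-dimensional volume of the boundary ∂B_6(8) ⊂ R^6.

S_6(8) = 2·π^(6/2)·(8)^5 / Γ(6/2) = 32768·π^3 ≈ 1.01601e+06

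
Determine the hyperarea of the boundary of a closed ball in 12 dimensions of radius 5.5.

S_12(5.5) = 2·π^(12/2)·(5.5)^11 / Γ(12/2) = 285311670611·π^6/122880 ≈ 2.23222e+09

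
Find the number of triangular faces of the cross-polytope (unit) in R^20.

An n-cross-polytope has 2^(k+1)·C(n,k+1) k-faces. Here 2^3·C(20,3) = 8·1140 = 9120.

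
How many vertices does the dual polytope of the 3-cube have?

The 3-dimensional cross-polytope has 2n = 2·3 = 6 vertices.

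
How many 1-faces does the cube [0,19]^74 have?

Number of 1-faces = C(74,1)·2^(74-1) = 74·9444732965739290427392 = 698910239464707491627008.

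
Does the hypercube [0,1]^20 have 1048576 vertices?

True. The 20-cube has 2^20 = 1048576 vertices.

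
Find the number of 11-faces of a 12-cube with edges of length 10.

Choose 11 of 12 axes to span the face (C(12,11) = 12 ways), then fix each of the remaining 1 coordinate at one of its two extreme values (2^1 = 2 ways): 12·2 = 24.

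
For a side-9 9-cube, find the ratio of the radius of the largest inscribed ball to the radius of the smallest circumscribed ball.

r_in = 9/2 (half the side); r_out = 9√9/2 (half the diagonal). Ratio = 1/√9 ≈ 0.333333.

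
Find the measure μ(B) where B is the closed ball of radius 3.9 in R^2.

The n-ball volume is π^(n/2)·r^n/Γ(n/2+1). With n=2, r=3.9: V ≈ 47.7836.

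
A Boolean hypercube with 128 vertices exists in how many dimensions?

Since 2^n = 128, we have n = 7.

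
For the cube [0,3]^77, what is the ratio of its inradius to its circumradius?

Ratio = (s/2)/(s√77/2) = 77^(-1/2) ≈ 0.113961.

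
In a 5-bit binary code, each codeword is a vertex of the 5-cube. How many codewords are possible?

Number of vertices = 2^5 = 32.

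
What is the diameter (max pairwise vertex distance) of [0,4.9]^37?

The space diagonal of an n-cube of side s is s√n. Here 4.9·√37 ≈ 29.8055.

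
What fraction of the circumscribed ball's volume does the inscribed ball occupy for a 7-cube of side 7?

The radii are 7/2 and 7√7/2, so the volume ratio is (1/√7)^7 = 7^{-7/2} ≈ 0.00110194.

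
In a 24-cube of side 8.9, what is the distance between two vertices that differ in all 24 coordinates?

||(8.9,8.9,...,8.9)|| = √(24)·8.9 ≈ 43.6009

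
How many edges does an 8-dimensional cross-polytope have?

f_1(8-orthoplex) = 2^2 · (8 choose 2) = 112.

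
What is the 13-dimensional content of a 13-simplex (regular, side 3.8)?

V = (3.8^13 / 13!) · √((13+1) / 2^13) ≈ 0.000228705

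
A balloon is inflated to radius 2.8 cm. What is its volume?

V_3(2.8) = π^(3/2) · (2.8)^3 / Γ(3/2 + 1) ≈ 91.9523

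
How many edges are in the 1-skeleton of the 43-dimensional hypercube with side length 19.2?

Each of the 2^43 = 8796093022208 vertices has degree 43; total edges = 43·2^43/2 = 189115999977472.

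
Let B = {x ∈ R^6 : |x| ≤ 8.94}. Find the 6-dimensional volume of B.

The n-ball volume is π^(n/2)·r^n/Γ(n/2+1). With n=6, r=8.94: V ≈ 2.6383e+06.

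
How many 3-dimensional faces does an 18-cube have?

An n-cube has C(n,k)·2^(n-k) k-faces. Here C(18,3)·2^15 = 816·32768 = 26738688.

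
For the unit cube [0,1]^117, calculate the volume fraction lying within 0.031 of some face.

1 - (1 - 2·0.031)^117 = 1 - 0.938^117 ≈ 0.999441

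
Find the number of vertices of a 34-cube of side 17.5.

An n-cube has 2^n vertices; for n = 34 that is 2^34 = 17179869184.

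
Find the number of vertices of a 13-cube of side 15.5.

Each vertex is a binary string of length 13, so there are 2^13 = 8192.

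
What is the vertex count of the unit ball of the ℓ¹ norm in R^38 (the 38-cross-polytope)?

The 38-dimensional cross-polytope has 2n = 2·38 = 76 vertices.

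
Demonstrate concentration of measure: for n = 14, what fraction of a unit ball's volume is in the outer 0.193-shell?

1 - (1-0.193)^14 ≈ 0.950315 ≈ 95.03%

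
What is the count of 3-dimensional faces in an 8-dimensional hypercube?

An n-cube has C(n,k)·2^(n-k) k-faces. Here C(8,3)·2^5 = 56·32 = 1792.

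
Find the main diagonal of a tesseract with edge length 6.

The space diagonal of an n-cube of side s is s√n. Here 6·√4 = 12.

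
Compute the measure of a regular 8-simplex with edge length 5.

Volume = 5^8 · √(9/2^8) / 8! ≈ 1.81652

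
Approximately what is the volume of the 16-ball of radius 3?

V_16(3) = π^(16/2) · (3)^16 / Γ(16/2 + 1) = 4782969·π^8/4480 ≈ 1.01302e+07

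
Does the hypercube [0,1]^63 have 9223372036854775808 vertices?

True. The 63-cube has 2^63 = 9223372036854775808 vertices.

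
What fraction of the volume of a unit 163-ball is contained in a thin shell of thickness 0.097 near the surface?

Shell fraction = 1 - (1-0.097)^163 ≈ 0.9999999401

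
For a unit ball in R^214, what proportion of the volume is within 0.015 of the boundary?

V(inner)/V(outer) = ((1-0.015)/1)^214 ≈ 0.03939, so the shell fraction is 0.960613.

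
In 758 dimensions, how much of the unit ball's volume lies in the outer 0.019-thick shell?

Shell fraction = 1 - (1-0.019)^758 ≈ 0.9999995157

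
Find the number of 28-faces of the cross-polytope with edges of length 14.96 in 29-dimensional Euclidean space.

f_28(29-orthoplex) = 2^29 · (29 choose 29) = 536870912.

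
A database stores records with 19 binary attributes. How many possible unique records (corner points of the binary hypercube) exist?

Number of vertices = 2^19 = 524288.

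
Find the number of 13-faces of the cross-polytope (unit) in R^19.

An n-cross-polytope has 2^(k+1)·C(n,k+1) k-faces. Here 2^14·C(19,14) = 16384·11628 = 190513152.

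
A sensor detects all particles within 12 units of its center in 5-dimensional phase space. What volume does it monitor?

The n-ball volume is π^(n/2)·r^n/Γ(n/2+1). With n=5, r=12: V = 663552·π^2/5 ≈ 1.3098e+06.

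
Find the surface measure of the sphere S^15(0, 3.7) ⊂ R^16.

The surface area of an n-ball is 2π^(n/2) r^(n-1) / Γ(n/2). For n=16, r=3.7: 1.25552e+09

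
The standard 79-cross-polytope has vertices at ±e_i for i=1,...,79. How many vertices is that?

Number of vertices = 2n = 158.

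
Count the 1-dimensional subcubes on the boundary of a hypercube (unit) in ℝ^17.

f_1(17-cube) = (17 choose 1) · 2^16 = 1114112.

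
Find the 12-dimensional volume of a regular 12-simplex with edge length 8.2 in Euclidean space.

V = (8.2^12 / 12!) · √((12+1) / 2^12) ≈ 10.8698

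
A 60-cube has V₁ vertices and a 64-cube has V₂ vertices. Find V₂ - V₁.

V₁ = 2^60 = 1152921504606846976. V₂ = 2^64 = 18446744073709551616. V₂ - V₁ = 17293822569102704640.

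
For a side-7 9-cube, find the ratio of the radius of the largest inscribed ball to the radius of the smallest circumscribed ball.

r_in / r_out = (7/2) / (7√9/2) = 1/√9 ≈ 0.333333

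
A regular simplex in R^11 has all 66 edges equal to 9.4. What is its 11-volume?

For a regular n-simplex with edge a, V = (a^n / n!)·√((n+1)/2^n). With a=9.4, n=11: V ≈ 97.0904.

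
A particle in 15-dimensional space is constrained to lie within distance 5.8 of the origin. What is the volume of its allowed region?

The n-ball volume is π^(n/2)·r^n/Γ(n/2+1). With n=15, r=5.8: V ≈ 1.07857e+11.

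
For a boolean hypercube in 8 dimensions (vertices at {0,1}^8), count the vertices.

Number of vertices = 2^8 = 256.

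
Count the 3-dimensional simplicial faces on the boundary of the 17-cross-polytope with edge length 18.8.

Number of 3-faces = 2^(3+1) · C(17,3+1) = 16 · 2380 = 38080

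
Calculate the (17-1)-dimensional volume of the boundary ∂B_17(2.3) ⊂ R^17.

|∂B_17(2.3)| ≈ 1.46979e+06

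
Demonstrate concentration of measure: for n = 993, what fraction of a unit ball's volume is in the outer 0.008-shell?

1 - (1-0.008)^993 ≈ 0.999656 ≈ 99.9656%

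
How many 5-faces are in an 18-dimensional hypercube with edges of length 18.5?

Number of 5-faces = C(18,5) · 2^(18-5) = 8568 · 8192 = 70189056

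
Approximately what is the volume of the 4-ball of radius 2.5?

Volume = π^{4/2}·(2.5)^4/Γ(3) = 625·π^2/32 ≈ 192.766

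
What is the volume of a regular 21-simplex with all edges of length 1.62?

V_21 = √(22) · 1.62^21 / (21! · 2^(21/2)) ≈ 1.59172e-18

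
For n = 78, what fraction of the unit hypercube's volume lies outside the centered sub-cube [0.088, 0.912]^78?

The inner cube has side 1-2·0.088 = 0.824 and volume (0.824)^78 ≈ 2.769e-07, so the shell holds 0.9999997231 of the volume.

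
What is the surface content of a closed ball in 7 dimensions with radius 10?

|∂B_7(10)| = 3200000·π^3/3 ≈ 3.30734e+07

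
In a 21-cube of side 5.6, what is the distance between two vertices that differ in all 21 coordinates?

d = √(5.6² + 5.6² + ... + 5.6²) [21 terms] = √(21·5.6²) = 5.6√21 ≈ 25.6624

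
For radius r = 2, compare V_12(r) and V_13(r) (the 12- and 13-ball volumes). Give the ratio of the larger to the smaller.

V_12(2) ≈ 5469.24, V_13(2) ≈ 7459.87. The 13-ball is larger by a factor of 1.364.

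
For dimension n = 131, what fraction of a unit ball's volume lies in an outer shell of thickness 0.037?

1 - (1-0.037)^131 ≈ 0.992838 ≈ 99.28%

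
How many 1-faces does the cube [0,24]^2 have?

Number of 1-faces = C(2,1)·2^(2-1) = 2·2 = 4.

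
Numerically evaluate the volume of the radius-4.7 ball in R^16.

V_16(4.7) = π^(16/2) · (4.7)^16 / Γ(16/2 + 1) ≈ 1.33427e+10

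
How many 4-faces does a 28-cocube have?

Number of 4-faces = 2^(4+1) · C(28,4+1) = 32 · 98280 = 3144960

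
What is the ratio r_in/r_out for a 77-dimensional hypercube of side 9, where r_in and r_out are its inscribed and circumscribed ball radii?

r_in / r_out = (9/2) / (9√77/2) = 1/√77 ≈ 0.113961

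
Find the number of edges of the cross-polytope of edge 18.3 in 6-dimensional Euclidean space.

Number of 1-faces = 2^(1+1) · C(6,1+1) = 4 · 15 = 60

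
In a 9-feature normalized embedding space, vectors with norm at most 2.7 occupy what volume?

The n-ball volume is π^(n/2)·r^n/Γ(n/2+1). With n=9, r=2.7: V ≈ 25153.1.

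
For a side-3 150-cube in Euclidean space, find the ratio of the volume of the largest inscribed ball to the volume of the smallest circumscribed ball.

V_in / V_out = (r_in/r_out)^150 = (1/√150)^150 = 150^(-150/2) ≈ 6.21091e-164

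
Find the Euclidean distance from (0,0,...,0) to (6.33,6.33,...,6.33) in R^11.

d = √(6.33² + 6.33² + ... + 6.33²) [11 terms] = √(11·6.33²) = 6.33√11 ≈ 20.9942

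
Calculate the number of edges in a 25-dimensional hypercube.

The 25-cube has n·2^(n-1) = 25·2^24 = 25·16777216 = 419430400 edges.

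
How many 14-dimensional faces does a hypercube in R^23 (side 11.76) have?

f_14(23-cube) = (23 choose 14) · 2^9 = 418401280.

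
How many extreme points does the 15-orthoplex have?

Number of vertices = 2n = 30.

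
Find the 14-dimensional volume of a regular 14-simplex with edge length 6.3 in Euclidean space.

V = (6.3^14 / 14!) · √((14+1) / 2^14) ≈ 0.0538512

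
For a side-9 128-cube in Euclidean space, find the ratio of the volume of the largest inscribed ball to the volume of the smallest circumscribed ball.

The radii are 9/2 and 9√128/2, so the volume ratio is (1/√128)^128 = 128^{-128/2} ≈ 1.37582e-135.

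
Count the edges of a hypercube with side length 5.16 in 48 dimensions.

The 48-cube has n·2^(n-1) = 48·2^47 = 48·140737488355328 = 6755399441055744 edges.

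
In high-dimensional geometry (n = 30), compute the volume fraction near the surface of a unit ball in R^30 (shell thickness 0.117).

1 - (1-0.117)^30 ≈ 0.976077 ≈ 97.61%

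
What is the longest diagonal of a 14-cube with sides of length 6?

The space diagonal of an n-cube of side s is s√n. Here 6·√14 ≈ 22.4499.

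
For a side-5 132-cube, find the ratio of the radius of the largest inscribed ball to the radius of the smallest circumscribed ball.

r_in = 5/2 (half the side); r_out = 5√132/2 (half the diagonal). Ratio = 1/√132 ≈ 0.0870388.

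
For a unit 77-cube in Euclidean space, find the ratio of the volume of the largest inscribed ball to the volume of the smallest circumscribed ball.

Volume scales as r^n, and r_in/r_out = 1/√77, giving (1/√77)^77 ≈ 2.34481e-73.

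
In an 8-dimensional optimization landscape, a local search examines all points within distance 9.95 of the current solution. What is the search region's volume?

The n-ball volume is π^(n/2)·r^n/Γ(n/2+1). With n=8, r=9.95: V ≈ 3.89918e+08.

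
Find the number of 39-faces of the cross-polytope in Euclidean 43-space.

Number of 39-faces = 2^(39+1) · C(43,39+1) = 1099511627776 · 12341 = 13569072998383616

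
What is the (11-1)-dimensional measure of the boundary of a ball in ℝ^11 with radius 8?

S = n·V_n(r)/r = 11·V_11(8)/8 (volume-to-surface relation), giving 68719476736·π^5/945 ≈ 2.22535e+10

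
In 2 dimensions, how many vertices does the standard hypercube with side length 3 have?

An n-cube has 2^n vertices; for n = 2 that is 2^2 = 4.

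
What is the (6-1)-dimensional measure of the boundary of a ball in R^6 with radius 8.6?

The surface area of an n-ball is 2π^(n/2) r^(n-1) / Γ(n/2). For n=6, r=8.6: 1.45862e+06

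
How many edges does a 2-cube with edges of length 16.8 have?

Each of the 2^2 = 4 vertices has degree 2; total edges = 2·2^2/2 = 4.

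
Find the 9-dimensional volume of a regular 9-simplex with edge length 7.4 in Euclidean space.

Volume = 7.4^9 · √(10/2^9) / 9! ≈ 25.6264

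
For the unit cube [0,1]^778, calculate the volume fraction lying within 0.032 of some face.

The inner cube has side 1-2·0.032 = 0.936 and volume (0.936)^778 ≈ 4.494e-23, so the shell holds 1 - 4.494e-23 of the volume.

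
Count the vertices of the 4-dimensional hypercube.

Number of vertices = 2^4 = 16.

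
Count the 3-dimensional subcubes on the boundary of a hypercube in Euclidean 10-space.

Choose 3 of 10 axes to span the face (C(10,3) = 120 ways), then fix each of the remaining 7 coordinates at one of its two extreme values (2^7 = 128 ways): 120·128 = 15360.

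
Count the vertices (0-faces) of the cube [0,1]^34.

The 34-cube has 2^34 = 17179869184 vertices.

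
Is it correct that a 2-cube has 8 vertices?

False. The 2-cube has 2^2 = 4 vertices.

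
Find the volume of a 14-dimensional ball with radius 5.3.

V_14(5.3) = π^(14/2) · (5.3)^14 / Γ(14/2 + 1) ≈ 8.26953e+09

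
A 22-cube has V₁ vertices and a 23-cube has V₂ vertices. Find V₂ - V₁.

V₁ = 2^22 = 4194304. V₂ = 2^23 = 8388608. V₂ - V₁ = 4194304.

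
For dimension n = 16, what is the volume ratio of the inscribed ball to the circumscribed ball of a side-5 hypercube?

The radii are 5/2 and 5√16/2, so the volume ratio is (1/√16)^16 = 16^{-16/2} ≈ 2.32831e-10.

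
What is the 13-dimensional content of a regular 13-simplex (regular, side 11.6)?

V = (11.6^13 / 13!) · √((13+1) / 2^13) ≈ 457.133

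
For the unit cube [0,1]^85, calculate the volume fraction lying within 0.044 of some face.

The inner cube has side 1-2·0.044 = 0.912 and volume (0.912)^85 ≈ 0.0003977, so the shell holds 0.999602 of the volume.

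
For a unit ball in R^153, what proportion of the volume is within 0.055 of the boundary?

V(inner)/V(outer) = ((1-0.055)/1)^153 ≈ 0.0001742, so the shell fraction is 0.999826.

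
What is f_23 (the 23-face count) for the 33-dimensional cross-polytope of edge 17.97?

Number of 23-faces = 2^(23+1) · C(33,23+1) = 16777216 · 38567100 = 647048567193600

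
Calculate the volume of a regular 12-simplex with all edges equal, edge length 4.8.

V = (4.8^12 / 12!) · √((12+1) / 2^12) ≈ 0.0175934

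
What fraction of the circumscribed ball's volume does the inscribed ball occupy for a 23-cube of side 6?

Volume scales as r^n, and r_in/r_out = 1/√23, giving (1/√23)^23 ≈ 2.18842e-16.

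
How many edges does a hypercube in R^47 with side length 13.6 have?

An n-cube has n·2^(n-1) edges. With n = 47: 47·70368744177664 = 3307330976350208.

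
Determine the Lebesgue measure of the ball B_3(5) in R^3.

V_3(5) = π^(3/2) · (5)^3 / Γ(3/2 + 1) = 500·π/3 ≈ 523.599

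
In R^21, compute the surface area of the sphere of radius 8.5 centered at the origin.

|∂B_21(8.5)| = 239072435685151324847153·π^10/19718899200 ≈ 1.13539e+18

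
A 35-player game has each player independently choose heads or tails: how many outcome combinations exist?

The 35-cube has 2^35 = 34359738368 vertices.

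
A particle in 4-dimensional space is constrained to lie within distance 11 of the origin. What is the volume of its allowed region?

V_4(11) = π^(4/2) · (11)^4 / Γ(4/2 + 1) = 14641·π^2/2 ≈ 72250.4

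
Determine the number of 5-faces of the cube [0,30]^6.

Choose 5 of 6 axes to span the face (C(6,5) = 6 ways), then fix each of the remaining 1 coordinate at one of its two extreme values (2^1 = 2 ways): 6·2 = 12.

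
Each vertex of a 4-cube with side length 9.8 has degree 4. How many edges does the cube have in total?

Each of the 2^4 = 16 vertices has degree 4; total edges = 4·2^4/2 = 32.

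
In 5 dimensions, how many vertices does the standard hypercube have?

The 5-cube has 2^5 = 32 vertices.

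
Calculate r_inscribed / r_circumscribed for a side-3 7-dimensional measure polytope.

Ratio = (s/2)/(s√7/2) = 7^(-1/2) ≈ 0.377964.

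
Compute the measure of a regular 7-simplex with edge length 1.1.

V = (1.1^7 / 7!) · √((7+1) / 2^7) ≈ 9.66626e-05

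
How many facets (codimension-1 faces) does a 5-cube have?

Number of 4-faces = C(5,4) · 2^(5-4) = 5 · 2 = 10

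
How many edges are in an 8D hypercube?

f_1(8-cube) = (8 choose 1) · 2^7 = 1024.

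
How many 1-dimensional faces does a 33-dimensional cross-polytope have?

An n-cross-polytope has 2^(k+1)·C(n,k+1) k-faces. Here 2^2·C(33,2) = 4·528 = 2112.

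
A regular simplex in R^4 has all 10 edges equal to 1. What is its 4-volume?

For a regular n-simplex with edge a, V = (a^n / n!)·√((n+1)/2^n). With a=1, n=4: V ≈ 0.0232924.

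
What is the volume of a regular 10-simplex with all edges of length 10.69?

V = (10.69^10 / 10!) · √((10+1) / 2^10) ≈ 556.622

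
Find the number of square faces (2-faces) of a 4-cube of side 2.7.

Number of 2-faces = C(4,2) · 2^(4-2) = 6 · 4 = 24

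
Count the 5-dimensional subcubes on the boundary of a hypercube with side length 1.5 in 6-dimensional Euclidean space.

Choose 5 of 6 axes to span the face (C(6,5) = 6 ways), then fix each of the remaining 1 coordinate at one of its two extreme values (2^1 = 2 ways): 6·2 = 12.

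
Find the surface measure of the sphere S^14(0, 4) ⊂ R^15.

The surface area of an n-ball is 2π^(n/2) r^(n-1) / Γ(n/2). For n=15, r=4: 68719476736·π^7/135135 ≈ 1.53589e+09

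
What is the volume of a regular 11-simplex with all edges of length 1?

Volume = 1^11 · √(12/2^11) / 11! ≈ 1.91765e-09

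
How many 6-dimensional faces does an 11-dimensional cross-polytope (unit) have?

An n-cross-polytope has 2^(k+1)·C(n,k+1) k-faces. Here 2^7·C(11,7) = 128·330 = 42240.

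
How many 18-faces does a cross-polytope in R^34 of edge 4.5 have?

f_18(34-orthoplex) = 2^19 · (34 choose 19) = 973061499125760.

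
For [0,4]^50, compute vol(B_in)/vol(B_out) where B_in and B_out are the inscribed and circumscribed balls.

V_in / V_out = (r_in/r_out)^50 = (1/√50)^50 = 50^(-50/2) ≈ 3.35544e-43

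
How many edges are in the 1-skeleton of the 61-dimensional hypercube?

Number of 1-faces = C(61,1)·2^(61-1) = 61·1152921504606846976 = 70328211781017665536.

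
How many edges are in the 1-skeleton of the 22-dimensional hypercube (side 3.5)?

Number of 1-faces = C(22,1)·2^(22-1) = 22·2097152 = 46137344.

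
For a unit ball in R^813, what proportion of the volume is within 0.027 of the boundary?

Shell fraction = 1 - (1-0.027)^813 ≈ 1 - 2.166e-10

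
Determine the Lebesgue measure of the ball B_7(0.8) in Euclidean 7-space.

The n-ball volume is π^(n/2)·r^n/Γ(n/2+1). With n=7, r=0.8: V ≈ 0.990855.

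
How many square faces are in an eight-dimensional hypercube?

Number of 2-faces = C(8,2) · 2^(8-2) = 28 · 64 = 1792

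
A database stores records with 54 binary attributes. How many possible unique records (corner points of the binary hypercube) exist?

Each vertex is a binary string of length 54, so there are 2^54 = 18014398509481984.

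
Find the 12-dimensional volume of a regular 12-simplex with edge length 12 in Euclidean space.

For a regular n-simplex with edge a, V = (a^n / n!)·√((n+1)/2^n). With a=12, n=12: V ≈ 1048.65.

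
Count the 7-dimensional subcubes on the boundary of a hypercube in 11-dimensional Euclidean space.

Number of 7-faces = C(11,7) · 2^(11-7) = 330 · 16 = 5280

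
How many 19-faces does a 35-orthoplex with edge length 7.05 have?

Each 19-face is the convex hull of 20 vertices, one chosen as ±e_i from each of 20 distinct axes: 2^20·C(35,20) = 3405715246940160.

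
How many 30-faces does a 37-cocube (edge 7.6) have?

f_30(37-orthoplex) = 2^31 · (37 choose 31) = 4992435625132032.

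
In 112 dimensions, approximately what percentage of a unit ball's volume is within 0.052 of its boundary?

1 - (1-0.052)^112 ≈ 0.997473 ≈ 99.75%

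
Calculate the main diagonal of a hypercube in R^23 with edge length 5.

d = √(5² + 5² + ... + 5²) [23 terms] = √(23·5²) = 5√23 ≈ 23.9792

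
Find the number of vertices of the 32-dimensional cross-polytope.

The vertices are ±e_1, ..., ±e_32, so there are 2·32 = 64.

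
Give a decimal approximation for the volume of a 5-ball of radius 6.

The n-ball volume is π^(n/2)·r^n/Γ(n/2+1). With n=5, r=6: V = 20736·π^2/5 ≈ 40931.2.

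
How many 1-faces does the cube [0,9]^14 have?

Number of 1-faces = C(14,1)·2^(14-1) = 14·8192 = 114688.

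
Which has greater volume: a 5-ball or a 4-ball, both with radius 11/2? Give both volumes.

V_5(5.5) ≈ 26491.8. V_4(5.5) ≈ 4515.65. The 5-ball is larger.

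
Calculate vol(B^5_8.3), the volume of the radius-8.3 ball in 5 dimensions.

Volume = π^{5/2}·(8.3)^5/Γ(7/2) ≈ 207343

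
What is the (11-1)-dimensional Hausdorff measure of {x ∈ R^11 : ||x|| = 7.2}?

The surface area of an n-ball is 2π^(n/2) r^(n-1) / Γ(n/2). For n=11, r=7.2: 7.7593e+09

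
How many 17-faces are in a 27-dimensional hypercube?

An n-cube has C(n,k)·2^(n-k) k-faces. Here C(27,17)·2^10 = 8436285·1024 = 8638755840.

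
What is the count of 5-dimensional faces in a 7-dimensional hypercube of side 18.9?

f_5(7-cube) = (7 choose 5) · 2^2 = 84.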